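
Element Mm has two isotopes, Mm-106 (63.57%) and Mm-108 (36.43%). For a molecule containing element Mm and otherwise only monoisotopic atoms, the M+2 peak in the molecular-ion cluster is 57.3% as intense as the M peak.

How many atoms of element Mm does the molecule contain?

1

The M+2/M ratio from n Mm atoms is n · q/p = n · 0.3643/0.6357.
n = 0.573 × 0.6357/0.3643 = 1.00 ≈ 1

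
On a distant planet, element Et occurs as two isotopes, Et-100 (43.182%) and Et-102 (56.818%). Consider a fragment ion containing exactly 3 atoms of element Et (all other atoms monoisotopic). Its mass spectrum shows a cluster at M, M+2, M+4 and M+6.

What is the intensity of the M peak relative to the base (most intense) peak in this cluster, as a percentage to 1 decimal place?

(0.43182 + 0.56818)^3 gives M 0.0805, M+2 0.3178, M+4 0.4182, M+6 0.1834; the largest is M+4.
P(M+4) = C(3,2) × 0.43182^1 × 0.56818^2 = 3 × 0.43182 × 0.32282851 = 0.418211 (base)
P(M) = C(3,0) × 0.43182^3 × 0.56818^0 = 1 × 0.08052083 × 1.0000 = 0.080521
Relative intensity = 0.080521 / 0.418211 × 100 = 19.3

19.3%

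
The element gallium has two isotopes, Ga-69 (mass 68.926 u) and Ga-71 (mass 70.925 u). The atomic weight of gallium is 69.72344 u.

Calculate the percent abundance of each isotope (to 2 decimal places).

Ga-69: 60.11%, Ga-71: 39.89%

Let x be the fractional abundance of Ga-69; then Ga-71 has abundance 1 − x.
68.926·x + 70.925·(1 − x) = 69.72344
(68.926 − 70.925)·x = 69.72344 − 70.925
x = -1.20156 / -1.999 = 0.60108 → 60.11% Ga-69, 39.89% Ga-71.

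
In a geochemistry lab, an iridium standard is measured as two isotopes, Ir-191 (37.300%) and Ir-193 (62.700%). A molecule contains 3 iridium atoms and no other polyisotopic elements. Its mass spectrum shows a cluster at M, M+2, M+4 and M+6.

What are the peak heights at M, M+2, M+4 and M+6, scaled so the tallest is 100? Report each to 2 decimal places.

Each Ir atom is independently Ir-191 (p = 0.37300) or Ir-193 (q = 0.62700); the cluster is the binomial expansion (p + q)^3.
P(M) = 0.37300^3 = 0.051895
P(M+2) = 3 × 0.37300^2 × 0.62700^1 = 0.261702
P(M+4) = 3 × 0.37300^1 × 0.62700^2 = 0.439911
P(M+6) = 0.62700^3 = 0.246492
The M+4 peak is largest (0.439911); scaling to 100 gives 11.80 : 59.49 : 100.00 : 56.03.

11.80 : 59.49 : 100.00 : 56.03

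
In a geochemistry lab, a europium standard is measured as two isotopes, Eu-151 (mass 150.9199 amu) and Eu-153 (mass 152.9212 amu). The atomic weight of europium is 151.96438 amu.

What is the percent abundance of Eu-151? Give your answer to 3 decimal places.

47.810%

Let x be the fractional abundance of Eu-151; then Eu-153 has abundance 1 − x.
150.9199·x + 152.9212·(1 − x) = 151.96438
(150.9199 − 152.9212)·x = 151.96438 − 152.9212
x = -0.95682 / -2.0013 = 0.47810 → 47.810% Eu-151, 52.190% Eu-153.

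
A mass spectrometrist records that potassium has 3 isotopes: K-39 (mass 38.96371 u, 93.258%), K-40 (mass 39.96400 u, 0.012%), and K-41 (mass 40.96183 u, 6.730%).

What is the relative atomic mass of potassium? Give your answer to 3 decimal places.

Weight each isotope mass by its fractional abundance: 0.93258 × 38.96371 + 0.00012 × 39.96400 + 0.06730 × 40.96183
= 36.336777 + 0.004796 + 2.756731 = 39.098304 u

39.098 u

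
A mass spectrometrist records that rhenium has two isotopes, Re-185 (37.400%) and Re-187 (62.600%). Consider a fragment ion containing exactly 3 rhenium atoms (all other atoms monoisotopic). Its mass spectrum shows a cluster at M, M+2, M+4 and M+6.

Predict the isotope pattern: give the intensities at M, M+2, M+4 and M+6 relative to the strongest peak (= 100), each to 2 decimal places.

11.90 : 59.74 : 100.00 : 55.79

The 3 Re atoms are independent, so intensities follow the terms of (0.37400 + 0.62600)^3.
P(M) = 0.37400^3 = 0.052314
P(M+2) = 3 × 0.37400^2 × 0.62600^1 = 0.262687
P(M+4) = 3 × 0.37400^1 × 0.62600^2 = 0.439685
P(M+6) = 0.62600^3 = 0.245314
The M+4 peak is largest (0.439685); scaling to 100 gives 11.90 : 59.74 : 100.00 : 55.79.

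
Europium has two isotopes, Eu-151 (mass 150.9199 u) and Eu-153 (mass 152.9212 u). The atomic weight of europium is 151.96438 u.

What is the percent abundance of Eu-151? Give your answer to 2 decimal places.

Writing the weighted mean with unknown fraction x of Eu-151:
150.9199·x + 152.9212·(1 − x) = 151.96438
(150.9199 − 152.9212)·x = 151.96438 − 152.9212
x = -0.95682 / -2.0013 = 0.47810 → 47.81% Eu-151, 52.19% Eu-153.

47.81%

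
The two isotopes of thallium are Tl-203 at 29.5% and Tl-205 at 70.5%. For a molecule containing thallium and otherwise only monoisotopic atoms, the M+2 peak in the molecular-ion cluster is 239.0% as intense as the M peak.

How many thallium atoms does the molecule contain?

With n Tl atoms, P(M+2)/P(M) = C(n,1)·p^(n−1)q / p^n = n·q/p = n · 0.705/0.295.
n = 2.390 × 0.295/0.705 = 1.00 ≈ 1

1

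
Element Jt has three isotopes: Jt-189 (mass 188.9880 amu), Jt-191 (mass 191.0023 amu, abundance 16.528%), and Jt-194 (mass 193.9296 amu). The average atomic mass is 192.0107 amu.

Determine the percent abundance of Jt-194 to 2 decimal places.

54.43%

The remaining 83.472% is split between Jt-189 (fraction x) and Jt-194 (fraction 0.83472 − x).
Substituting: 188.9880x + 193.9296(0.83472 − x) = 160.441839856
(188.9880 − 193.9296)x = -1.435075856  ⇒  x = 0.29041, y = 0.54431
Jt-189: 29.04%, Jt-194: 54.43%.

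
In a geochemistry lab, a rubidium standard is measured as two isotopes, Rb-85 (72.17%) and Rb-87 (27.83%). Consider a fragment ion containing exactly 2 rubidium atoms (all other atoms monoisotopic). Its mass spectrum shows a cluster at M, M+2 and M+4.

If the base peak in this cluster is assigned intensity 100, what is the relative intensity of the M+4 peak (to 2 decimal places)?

Binomial terms of (0.7217 + 0.2783)^2: M 0.5209, M+2 0.4017, M+4 0.0775 → M is the base peak.
P(M) = C(2,0) × 0.7217^2 × 0.2783^0 = 1 × 0.52085089 × 1.0000 = 0.520851 (base)
P(M+4) = C(2,2) × 0.7217^0 × 0.2783^2 = 1 × 1.0000 × 0.07745089 = 0.077451
Relative intensity = 0.077451 / 0.520851 × 100 = 14.87

14.87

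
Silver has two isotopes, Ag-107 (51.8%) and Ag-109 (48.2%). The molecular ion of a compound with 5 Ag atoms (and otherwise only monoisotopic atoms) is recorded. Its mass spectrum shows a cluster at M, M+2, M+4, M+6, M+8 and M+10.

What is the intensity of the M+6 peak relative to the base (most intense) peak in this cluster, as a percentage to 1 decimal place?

Term probabilities: M 0.0373, M+2 0.1735, M+4 0.3229, M+6 0.3005, M+8 0.1398, M+10 0.0260. Base peak = M+4.
P(M+4) = C(5,2) × 0.518^3 × 0.482^2 = 10 × 0.13899183 × 0.232324 = 0.322911 (base)
P(M+6) = C(5,3) × 0.518^2 × 0.482^3 = 10 × 0.268324 × 0.11198017 = 0.300470
Relative intensity = 0.300470 / 0.322911 × 100 = 93.1

93.1%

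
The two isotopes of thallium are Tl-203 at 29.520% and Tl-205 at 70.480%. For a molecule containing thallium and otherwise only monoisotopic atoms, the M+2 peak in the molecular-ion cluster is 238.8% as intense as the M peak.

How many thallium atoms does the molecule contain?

The M+2/M ratio from n Tl atoms is n · q/p = n · 0.70480/0.29520.
n = 2.388 × 0.29520/0.70480 = 1.00 ≈ 1

1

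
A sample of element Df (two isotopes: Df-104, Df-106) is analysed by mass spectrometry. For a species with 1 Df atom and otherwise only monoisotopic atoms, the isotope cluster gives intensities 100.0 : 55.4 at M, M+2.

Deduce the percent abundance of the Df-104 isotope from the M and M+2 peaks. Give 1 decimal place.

Write p for the Df-104 fraction. I(M+2)/I(M) = [C(1,1)·p^0·(1−p)] / p^1 = 1·(1−p)/p = 55.4/100.0 = 0.5540
(1−p)/p = 0.5540/1 = 0.5540  ⇒  p = 1/(1 + 0.5540) = 0.6435
Df-104: 64.4%, Df-106: 35.6%.

64.4%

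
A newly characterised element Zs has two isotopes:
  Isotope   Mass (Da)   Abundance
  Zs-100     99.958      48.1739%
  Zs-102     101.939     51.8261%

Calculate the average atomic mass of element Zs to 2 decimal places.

Ar = Σ fᵢ·mᵢ = 0.481739 × 99.958 + 0.518261 × 101.939
= 48.1537 + 52.8310 = 100.9847 Da

100.98 Da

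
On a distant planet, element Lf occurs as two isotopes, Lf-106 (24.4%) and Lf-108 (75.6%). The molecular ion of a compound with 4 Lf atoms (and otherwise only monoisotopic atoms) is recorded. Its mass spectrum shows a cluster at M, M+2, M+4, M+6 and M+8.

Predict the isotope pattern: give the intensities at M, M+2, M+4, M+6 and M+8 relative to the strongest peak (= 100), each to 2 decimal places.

0.84 : 10.42 : 48.41 : 100.00 : 77.46

Each Lf atom is independently Lf-106 (p = 0.244) or Lf-108 (q = 0.756); the cluster is the binomial expansion (p + q)^4.
P(M) = 0.244^4 = 0.003545
P(M+2) = 4 × 0.244^3 × 0.756^1 = 0.043929
P(M+4) = 6 × 0.244^2 × 0.756^2 = 0.204162
P(M+6) = 4 × 0.244^1 × 0.756^3 = 0.421711
P(M+8) = 0.756^4 = 0.326653
The M+6 peak is largest (0.421711); scaling to 100 gives 0.84 : 10.42 : 48.41 : 100.00 : 77.46.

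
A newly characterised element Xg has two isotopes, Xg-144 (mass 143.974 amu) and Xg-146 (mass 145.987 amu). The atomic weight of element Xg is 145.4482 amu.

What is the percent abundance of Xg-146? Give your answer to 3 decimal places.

73.234%

Writing the weighted mean with unknown fraction x of Xg-144:
143.974·x + 145.987·(1 − x) = 145.4482
(143.974 − 145.987)·x = 145.4482 − 145.987
x = -0.5388 / -2.013 = 0.26766 → 26.766% Xg-144, 73.234% Xg-146.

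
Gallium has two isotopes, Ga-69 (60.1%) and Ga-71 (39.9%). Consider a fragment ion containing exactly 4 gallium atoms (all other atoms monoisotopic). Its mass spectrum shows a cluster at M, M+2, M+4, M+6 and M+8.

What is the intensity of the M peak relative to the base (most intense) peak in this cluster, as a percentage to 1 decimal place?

Binomial terms of (0.601 + 0.399)^4: M 0.1305, M+2 0.3465, M+4 0.3450, M+6 0.1527, M+8 0.0253 → M+2 is the base peak.
P(M+2) = C(4,1) × 0.601^3 × 0.399^1 = 4 × 0.2170818 × 0.3990 = 0.346463 (base)
P(M) = C(4,0) × 0.601^4 × 0.399^0 = 1 × 0.13046616 × 1.0000 = 0.130466
Relative intensity = 0.130466 / 0.346463 × 100 = 37.7

37.7%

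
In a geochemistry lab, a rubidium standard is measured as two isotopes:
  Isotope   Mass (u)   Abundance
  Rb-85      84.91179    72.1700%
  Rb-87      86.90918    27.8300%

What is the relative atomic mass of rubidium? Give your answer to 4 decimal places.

85.4677 u

Weight each isotope mass by its fractional abundance: 0.721700 × 84.91179 + 0.278300 × 86.90918
= 61.280839 + 24.186825 = 85.467664 u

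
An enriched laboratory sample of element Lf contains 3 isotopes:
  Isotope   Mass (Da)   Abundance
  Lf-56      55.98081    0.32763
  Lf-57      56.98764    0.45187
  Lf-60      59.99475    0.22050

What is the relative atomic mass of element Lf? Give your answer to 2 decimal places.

The abundance-weighted mean is 0.32763 × 55.98081 + 0.45187 × 56.98764 + 0.22050 × 59.99475
= 18.340993 + 25.751005 + 13.228842 = 57.320840 Da

57.32 Da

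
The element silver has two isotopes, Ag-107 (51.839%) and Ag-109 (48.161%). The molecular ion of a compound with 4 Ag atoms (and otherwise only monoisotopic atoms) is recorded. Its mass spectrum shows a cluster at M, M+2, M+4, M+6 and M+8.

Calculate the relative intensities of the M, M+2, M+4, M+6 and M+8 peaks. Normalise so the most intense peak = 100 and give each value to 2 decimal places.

The 4 Ag atoms are independent, so intensities follow the terms of (0.51839 + 0.48161)^4.
P(M) = 0.51839^4 = 0.072215
P(M+2) = 4 × 0.51839^3 × 0.48161^1 = 0.268365
P(M+4) = 6 × 0.51839^2 × 0.48161^2 = 0.373986
P(M+6) = 4 × 0.51839^1 × 0.48161^3 = 0.231634
P(M+8) = 0.48161^4 = 0.053800
The M+4 peak is largest (0.373986); scaling to 100 gives 19.31 : 71.76 : 100.00 : 61.94 : 14.39.

19.31 : 71.76 : 100.00 : 61.94 : 14.39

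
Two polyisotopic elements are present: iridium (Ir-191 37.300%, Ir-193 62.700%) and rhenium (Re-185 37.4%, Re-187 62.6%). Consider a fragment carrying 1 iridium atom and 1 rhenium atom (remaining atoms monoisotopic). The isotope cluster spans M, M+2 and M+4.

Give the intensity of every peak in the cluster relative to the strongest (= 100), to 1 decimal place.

Iridium pattern (n=1): 0.3730 : 0.6270
Rhenium pattern (n=1): 0.3740 : 0.6260
Convolve the two distributions (both contribute in 2-u steps):
  M: 0.3730×0.3740 = 0.139502
  M+2: 0.3730×0.6260 + 0.6270×0.3740 = 0.467996
  M+4: 0.6270×0.6260 = 0.392502
Scale to base peak (0.467996) = 100: 29.8 : 100.0 : 83.9

29.8 : 100.0 : 83.9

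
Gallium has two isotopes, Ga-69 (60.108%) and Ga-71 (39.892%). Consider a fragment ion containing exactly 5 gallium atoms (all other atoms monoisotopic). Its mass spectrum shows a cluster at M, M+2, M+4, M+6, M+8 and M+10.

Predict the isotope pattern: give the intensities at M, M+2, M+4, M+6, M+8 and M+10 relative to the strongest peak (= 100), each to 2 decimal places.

Expanding (0.60108 + 0.39892)^5:
P(M) = 0.60108^5 = 0.078462
P(M+2) = 5 × 0.60108^4 × 0.39892^1 = 0.260366
P(M+4) = 10 × 0.60108^3 × 0.39892^2 = 0.345596
P(M+6) = 10 × 0.60108^2 × 0.39892^3 = 0.229362
P(M+8) = 5 × 0.60108^1 × 0.39892^4 = 0.076111
P(M+10) = 0.39892^5 = 0.010103
The M+4 peak is largest (0.345596); scaling to 100 gives 22.70 : 75.34 : 100.00 : 66.37 : 22.02 : 2.92.

22.70 : 75.34 : 100.00 : 66.37 : 22.02 : 2.92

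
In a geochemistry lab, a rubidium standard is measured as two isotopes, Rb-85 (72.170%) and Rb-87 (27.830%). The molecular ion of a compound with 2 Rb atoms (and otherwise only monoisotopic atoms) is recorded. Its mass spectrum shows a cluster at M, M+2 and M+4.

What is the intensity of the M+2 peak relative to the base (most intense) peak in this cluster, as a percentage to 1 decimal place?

Term probabilities: M 0.5209, M+2 0.4017, M+4 0.0775. Base peak = M.
P(M) = C(2,0) × 0.72170^2 × 0.27830^0 = 1 × 0.52085089 × 1.0000 = 0.520851 (base)
P(M+2) = C(2,1) × 0.72170^1 × 0.27830^1 = 2 × 0.7217 × 0.2783 = 0.401698
Relative intensity = 0.401698 / 0.520851 × 100 = 77.1

77.1%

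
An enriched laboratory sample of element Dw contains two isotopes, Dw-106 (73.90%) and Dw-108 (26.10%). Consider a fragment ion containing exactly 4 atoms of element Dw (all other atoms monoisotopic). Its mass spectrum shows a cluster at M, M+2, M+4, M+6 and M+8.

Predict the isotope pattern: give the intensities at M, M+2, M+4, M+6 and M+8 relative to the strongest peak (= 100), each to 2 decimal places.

70.79 : 100.00 : 52.98 : 12.47 : 1.10

Each Dw atom is independently Dw-106 (p = 0.7390) or Dw-108 (q = 0.2610); the cluster is the binomial expansion (p + q)^4.
P(M) = 0.7390^4 = 0.298248
P(M+2) = 4 × 0.7390^3 × 0.2610^1 = 0.421341
P(M+4) = 6 × 0.7390^2 × 0.2610^2 = 0.223214
P(M+6) = 4 × 0.7390^1 × 0.2610^3 = 0.052556
P(M+8) = 0.2610^4 = 0.004640
The M+2 peak is largest (0.421341); scaling to 100 gives 70.79 : 100.00 : 52.98 : 12.47 : 1.10.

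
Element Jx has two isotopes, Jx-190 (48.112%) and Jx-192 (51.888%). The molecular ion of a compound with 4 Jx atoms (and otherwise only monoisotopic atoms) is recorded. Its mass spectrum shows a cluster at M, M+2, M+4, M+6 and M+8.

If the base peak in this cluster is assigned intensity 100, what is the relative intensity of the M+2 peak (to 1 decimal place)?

61.8

Term probabilities: M 0.0536, M+2 0.2311, M+4 0.3739, M+6 0.2689, M+8 0.0725. Base peak = M+4.
P(M+4) = C(4,2) × 0.48112^2 × 0.51888^2 = 6 × 0.23147645 × 0.26923645 = 0.373931 (base)
P(M+2) = C(4,1) × 0.48112^3 × 0.51888^1 = 4 × 0.11136795 × 0.51888 = 0.231146
Relative intensity = 0.231146 / 0.373931 × 100 = 61.8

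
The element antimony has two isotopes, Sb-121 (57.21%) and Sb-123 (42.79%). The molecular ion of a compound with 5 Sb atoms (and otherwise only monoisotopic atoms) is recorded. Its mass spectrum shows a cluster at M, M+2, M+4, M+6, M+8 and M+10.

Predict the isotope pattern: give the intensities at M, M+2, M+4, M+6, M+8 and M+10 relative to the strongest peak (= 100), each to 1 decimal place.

The 5 Sb atoms are independent, so intensities follow the terms of (0.5721 + 0.4279)^5.
P(M) = 0.5721^5 = 0.061286
P(M+2) = 5 × 0.5721^4 × 0.4279^1 = 0.229192
P(M+4) = 10 × 0.5721^3 × 0.4279^2 = 0.342847
P(M+6) = 10 × 0.5721^2 × 0.4279^3 = 0.256431
P(M+8) = 5 × 0.5721^1 × 0.4279^4 = 0.095898
P(M+10) = 0.4279^5 = 0.014345
The M+4 peak is largest (0.342847); scaling to 100 gives 17.9 : 66.8 : 100.0 : 74.8 : 28.0 : 4.2.

17.9 : 66.8 : 100.0 : 74.8 : 28.0 : 4.2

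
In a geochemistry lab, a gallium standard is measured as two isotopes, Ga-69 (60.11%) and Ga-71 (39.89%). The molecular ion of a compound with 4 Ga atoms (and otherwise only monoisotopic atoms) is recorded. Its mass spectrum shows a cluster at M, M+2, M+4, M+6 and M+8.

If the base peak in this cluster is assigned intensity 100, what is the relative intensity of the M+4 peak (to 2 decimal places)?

Term probabilities: M 0.1306, M+2 0.3465, M+4 0.3450, M+6 0.1526, M+8 0.0253. Base peak = M+2.
P(M+2) = C(4,1) × 0.6011^3 × 0.3989^1 = 4 × 0.21719018 × 0.3989 = 0.346549 (base)
P(M+4) = C(4,2) × 0.6011^2 × 0.3989^2 = 6 × 0.36132121 × 0.15912121 = 0.344963
Relative intensity = 0.344963 / 0.346549 × 100 = 99.54

99.54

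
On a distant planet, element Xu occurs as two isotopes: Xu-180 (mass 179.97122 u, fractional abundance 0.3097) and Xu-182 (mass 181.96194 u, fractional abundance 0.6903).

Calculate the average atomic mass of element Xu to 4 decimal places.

181.3454 u

Weight each isotope mass by its fractional abundance: 0.3097 × 179.97122 + 0.6903 × 181.96194
= 55.737087 + 125.608327 = 181.345414 u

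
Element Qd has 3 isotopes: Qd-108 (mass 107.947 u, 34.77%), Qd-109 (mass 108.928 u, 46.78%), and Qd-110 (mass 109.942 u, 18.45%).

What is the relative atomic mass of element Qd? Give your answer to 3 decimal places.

Weight each isotope mass by its fractional abundance: 0.3477 × 107.947 + 0.4678 × 108.928 + 0.1845 × 109.942
= 37.5332 + 50.9565 + 20.2843 = 108.7740 u

108.774 u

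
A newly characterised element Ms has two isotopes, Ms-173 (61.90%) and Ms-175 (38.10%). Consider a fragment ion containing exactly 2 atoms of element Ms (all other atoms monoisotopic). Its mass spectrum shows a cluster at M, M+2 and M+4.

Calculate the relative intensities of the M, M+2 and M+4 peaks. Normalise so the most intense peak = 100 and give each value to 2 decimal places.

Expanding (0.6190 + 0.3810)^2:
P(M) = 0.6190^2 = 0.383161
P(M+2) = 2 × 0.6190^1 × 0.3810^1 = 0.471678
P(M+4) = 0.3810^2 = 0.145161
The M+2 peak is largest (0.471678); scaling to 100 gives 81.23 : 100.00 : 30.78.

81.23 : 100.00 : 30.78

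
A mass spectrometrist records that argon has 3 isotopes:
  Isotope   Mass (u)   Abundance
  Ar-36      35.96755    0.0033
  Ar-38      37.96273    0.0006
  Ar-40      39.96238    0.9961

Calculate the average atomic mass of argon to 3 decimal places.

The abundance-weighted mean is 0.0033 × 35.96755 + 0.0006 × 37.96273 + 0.9961 × 39.96238
= 0.118693 + 0.022778 + 39.806527 = 39.947998 u

39.948 u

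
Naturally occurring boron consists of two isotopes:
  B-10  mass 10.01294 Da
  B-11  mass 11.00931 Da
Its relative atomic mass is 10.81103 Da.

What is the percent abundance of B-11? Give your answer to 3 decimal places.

Let x be the fractional abundance of B-10; then B-11 has abundance 1 − x.
10.01294·x + 11.00931·(1 − x) = 10.81103
(10.01294 − 11.00931)·x = 10.81103 − 11.00931
x = -0.19828 / -0.99637 = 0.19900 → 19.900% B-10, 80.100% B-11.

80.100%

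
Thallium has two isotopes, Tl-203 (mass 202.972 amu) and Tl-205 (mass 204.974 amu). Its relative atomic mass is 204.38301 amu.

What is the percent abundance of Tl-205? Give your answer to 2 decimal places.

70.48%

Let x be the fractional abundance of Tl-203; then Tl-205 has abundance 1 − x.
202.972·x + 204.974·(1 − x) = 204.38301
(202.972 − 204.974)·x = 204.38301 − 204.974
x = -0.59099 / -2.002 = 0.29520 → 29.52% Tl-203, 70.48% Tl-205.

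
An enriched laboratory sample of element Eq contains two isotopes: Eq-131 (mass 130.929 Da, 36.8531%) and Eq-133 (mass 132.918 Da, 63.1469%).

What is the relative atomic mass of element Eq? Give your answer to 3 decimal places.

Weight each isotope mass by its fractional abundance: 0.368531 × 130.929 + 0.631469 × 132.918
= 48.2514 + 83.9336 = 132.1850 Da

132.185 Da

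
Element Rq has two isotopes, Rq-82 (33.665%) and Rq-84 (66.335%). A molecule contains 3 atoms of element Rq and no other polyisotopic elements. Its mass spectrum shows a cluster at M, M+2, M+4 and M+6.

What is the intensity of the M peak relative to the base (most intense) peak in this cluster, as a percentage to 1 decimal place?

Binomial terms of (0.33665 + 0.66335)^3: M 0.0382, M+2 0.2255, M+4 0.4444, M+6 0.2919 → M+4 is the base peak.
P(M+4) = C(3,2) × 0.33665^1 × 0.66335^2 = 3 × 0.33665 × 0.44003322 = 0.444412 (base)
P(M) = C(3,0) × 0.33665^3 × 0.66335^0 = 1 × 0.03815363 × 1.0000 = 0.038154
Relative intensity = 0.038154 / 0.444412 × 100 = 8.6

8.6%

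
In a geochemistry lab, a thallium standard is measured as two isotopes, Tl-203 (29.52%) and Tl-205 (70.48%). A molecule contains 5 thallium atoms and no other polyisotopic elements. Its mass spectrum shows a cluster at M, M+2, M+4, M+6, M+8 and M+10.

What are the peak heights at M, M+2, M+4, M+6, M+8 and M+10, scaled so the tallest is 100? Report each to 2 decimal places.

0.62 : 7.35 : 35.09 : 83.77 : 100.00 : 47.75

The 5 Tl atoms are independent, so intensities follow the terms of (0.2952 + 0.7048)^5.
P(M) = 0.2952^5 = 0.002242
P(M+2) = 5 × 0.2952^4 × 0.7048^1 = 0.026761
P(M+4) = 10 × 0.2952^3 × 0.7048^2 = 0.127785
P(M+6) = 10 × 0.2952^2 × 0.7048^3 = 0.305092
P(M+8) = 5 × 0.2952^1 × 0.7048^4 = 0.364208
P(M+10) = 0.7048^5 = 0.173912
The M+8 peak is largest (0.364208); scaling to 100 gives 0.62 : 7.35 : 35.09 : 83.77 : 100.00 : 47.75.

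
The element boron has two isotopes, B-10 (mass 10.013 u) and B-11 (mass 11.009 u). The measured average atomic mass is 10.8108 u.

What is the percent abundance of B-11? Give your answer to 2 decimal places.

80.10%

With x = fraction of B-10 (so B-11 is 1 − x):
10.013·x + 11.009·(1 − x) = 10.8108
(10.013 − 11.009)·x = 10.8108 − 11.009
x = -0.1982 / -0.996 = 0.19900 → 19.90% B-10, 80.10% B-11.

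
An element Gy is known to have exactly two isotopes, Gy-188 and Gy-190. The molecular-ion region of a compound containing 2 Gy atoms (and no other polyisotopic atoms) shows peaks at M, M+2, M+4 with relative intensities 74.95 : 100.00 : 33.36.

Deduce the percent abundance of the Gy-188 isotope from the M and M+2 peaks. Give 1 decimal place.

Let p = fractional abundance of Gy-188. I(M+2)/I(M) = [C(2,1)·p^1·(1−p)] / p^2 = 2·(1−p)/p = 100.00/74.95 = 1.3342
(1−p)/p = 1.3342/2 = 0.6671  ⇒  p = 1/(1 + 0.6671) = 0.5998
Gy-188: 60.0%, Gy-190: 40.0%.

60.0%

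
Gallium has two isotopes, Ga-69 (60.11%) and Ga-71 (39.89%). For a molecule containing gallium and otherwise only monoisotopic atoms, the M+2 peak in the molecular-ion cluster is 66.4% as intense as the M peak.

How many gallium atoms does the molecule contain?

1

The M+2/M ratio from n Ga atoms is n · q/p = n · 0.3989/0.6011.
n = 0.664 × 0.6011/0.3989 = 1.00 ≈ 1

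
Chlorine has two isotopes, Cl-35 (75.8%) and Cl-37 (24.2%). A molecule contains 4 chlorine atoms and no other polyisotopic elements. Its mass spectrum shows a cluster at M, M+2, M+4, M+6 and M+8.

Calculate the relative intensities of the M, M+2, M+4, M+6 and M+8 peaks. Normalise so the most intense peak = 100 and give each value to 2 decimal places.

The 4 Cl atoms are independent, so intensities follow the terms of (0.758 + 0.242)^4.
P(M) = 0.758^4 = 0.330124
P(M+2) = 4 × 0.758^3 × 0.242^1 = 0.421583
P(M+4) = 6 × 0.758^2 × 0.242^2 = 0.201893
P(M+6) = 4 × 0.758^1 × 0.242^3 = 0.042971
P(M+8) = 0.242^4 = 0.003430
The M+2 peak is largest (0.421583); scaling to 100 gives 78.31 : 100.00 : 47.89 : 10.19 : 0.81.

78.31 : 100.00 : 47.89 : 10.19 : 0.81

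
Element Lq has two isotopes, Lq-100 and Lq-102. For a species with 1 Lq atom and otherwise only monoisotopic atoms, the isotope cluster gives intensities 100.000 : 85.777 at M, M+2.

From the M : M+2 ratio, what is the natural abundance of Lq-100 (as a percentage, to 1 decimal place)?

Let p = fractional abundance of Lq-100. I(M+2)/I(M) = [C(1,1)·p^0·(1−p)] / p^1 = 1·(1−p)/p = 85.777/100.000 = 0.8578
(1−p)/p = 0.8578/1 = 0.8578  ⇒  p = 1/(1 + 0.8578) = 0.5383
Lq-100: 53.8%, Lq-102: 46.2%.

53.8%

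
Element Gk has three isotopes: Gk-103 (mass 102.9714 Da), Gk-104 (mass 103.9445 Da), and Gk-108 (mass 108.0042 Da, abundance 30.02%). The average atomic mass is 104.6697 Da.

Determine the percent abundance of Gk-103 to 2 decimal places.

50.72%

The remaining 69.98% is split between Gk-103 (fraction x) and Gk-104 (fraction 0.6998 − x).
Substituting: 102.9714x + 103.9445(0.6998 − x) = 72.24683916
(102.9714 − 103.9445)x = -0.49352194  ⇒  x = 0.50716, y = 0.19264
Gk-103: 50.72%, Gk-104: 19.26%.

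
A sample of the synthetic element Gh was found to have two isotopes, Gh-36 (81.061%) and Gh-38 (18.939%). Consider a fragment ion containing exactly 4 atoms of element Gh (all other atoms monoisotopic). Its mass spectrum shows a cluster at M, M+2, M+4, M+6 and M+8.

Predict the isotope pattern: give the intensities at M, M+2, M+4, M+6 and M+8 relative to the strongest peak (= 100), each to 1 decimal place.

Expanding (0.81061 + 0.18939)^4:
P(M) = 0.81061^4 = 0.431765
P(M+2) = 4 × 0.81061^3 × 0.18939^1 = 0.403509
P(M+4) = 6 × 0.81061^2 × 0.18939^2 = 0.141413
P(M+6) = 4 × 0.81061^1 × 0.18939^3 = 0.022026
P(M+8) = 0.18939^4 = 0.001287
The M peak is largest (0.431765); scaling to 100 gives 100.0 : 93.5 : 32.8 : 5.1 : 0.3.

100.0 : 93.5 : 32.8 : 5.1 : 0.3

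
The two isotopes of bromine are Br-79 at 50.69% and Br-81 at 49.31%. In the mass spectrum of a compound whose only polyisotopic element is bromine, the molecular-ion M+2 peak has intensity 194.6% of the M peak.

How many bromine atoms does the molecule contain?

2

For n independent Br atoms, I(M+2)/I(M) = n · (abundance Br-81) / (abundance Br-79) = n · 0.4931/0.5069.
n = 1.946 × 0.5069/0.4931 = 2.00 ≈ 2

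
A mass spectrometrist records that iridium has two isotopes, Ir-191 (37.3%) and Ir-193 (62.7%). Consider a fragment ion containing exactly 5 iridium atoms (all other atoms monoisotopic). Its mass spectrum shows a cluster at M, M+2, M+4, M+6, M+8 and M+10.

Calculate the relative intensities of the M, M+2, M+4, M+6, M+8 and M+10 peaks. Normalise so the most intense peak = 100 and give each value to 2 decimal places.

The 5 Ir atoms are independent, so intensities follow the terms of (0.373 + 0.627)^5.
P(M) = 0.373^5 = 0.007220
P(M+2) = 5 × 0.373^4 × 0.627^1 = 0.060684
P(M+4) = 10 × 0.373^3 × 0.627^2 = 0.204015
P(M+6) = 10 × 0.373^2 × 0.627^3 = 0.342942
P(M+8) = 5 × 0.373^1 × 0.627^4 = 0.288237
P(M+10) = 0.627^5 = 0.096903
The M+6 peak is largest (0.342942); scaling to 100 gives 2.11 : 17.70 : 59.49 : 100.00 : 84.05 : 28.26.

2.11 : 17.70 : 59.49 : 100.00 : 84.05 : 28.26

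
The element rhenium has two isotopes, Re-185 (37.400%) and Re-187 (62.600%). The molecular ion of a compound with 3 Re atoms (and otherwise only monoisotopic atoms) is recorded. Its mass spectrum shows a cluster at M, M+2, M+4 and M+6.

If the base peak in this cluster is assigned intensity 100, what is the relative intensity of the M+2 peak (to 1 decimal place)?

Binomial terms of (0.37400 + 0.62600)^3: M 0.0523, M+2 0.2627, M+4 0.4397, M+6 0.2453 → M+4 is the base peak.
P(M+4) = C(3,2) × 0.37400^1 × 0.62600^2 = 3 × 0.3740 × 0.391876 = 0.439685 (base)
P(M+2) = C(3,1) × 0.37400^2 × 0.62600^1 = 3 × 0.139876 × 0.6260 = 0.262687
Relative intensity = 0.262687 / 0.439685 × 100 = 59.7

59.7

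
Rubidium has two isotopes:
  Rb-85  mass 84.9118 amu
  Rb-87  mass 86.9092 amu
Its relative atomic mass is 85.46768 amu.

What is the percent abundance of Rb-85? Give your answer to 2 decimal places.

Let x be the fractional abundance of Rb-85; then Rb-87 has abundance 1 − x.
84.9118·x + 86.9092·(1 − x) = 85.46768
(84.9118 − 86.9092)·x = 85.46768 − 86.9092
x = -1.44152 / -1.9974 = 0.72170 → 72.17% Rb-85, 27.83% Rb-87.

72.17%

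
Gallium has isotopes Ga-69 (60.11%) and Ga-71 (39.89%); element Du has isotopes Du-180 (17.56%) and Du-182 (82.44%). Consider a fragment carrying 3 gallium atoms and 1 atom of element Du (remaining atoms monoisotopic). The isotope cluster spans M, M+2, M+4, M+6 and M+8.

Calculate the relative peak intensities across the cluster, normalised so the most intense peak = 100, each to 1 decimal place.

9.4 : 62.7 : 100.0 : 60.9 : 12.9

Gallium pattern (n=3): 0.21719018 : 0.43239309 : 0.28694328 : 0.06347345
Element Du pattern (n=1): 0.1756 : 0.8244
Convolve the two distributions (both contribute in 2-u steps):
  M: 0.21719018×0.1756 = 0.038139
  M+2: 0.21719018×0.8244 + 0.43239309×0.1756 = 0.254980
  M+4: 0.43239309×0.8244 + 0.28694328×0.1756 = 0.406852
  M+6: 0.28694328×0.8244 + 0.06347345×0.1756 = 0.247702
  M+8: 0.06347345×0.8244 = 0.052328
Scale to base peak (0.406852) = 100: 9.4 : 62.7 : 100.0 : 60.9 : 12.9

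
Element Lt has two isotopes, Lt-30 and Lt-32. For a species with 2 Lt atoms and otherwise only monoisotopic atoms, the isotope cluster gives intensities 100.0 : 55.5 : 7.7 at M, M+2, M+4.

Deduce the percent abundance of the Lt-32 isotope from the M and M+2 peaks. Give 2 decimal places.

Write p for the Lt-30 fraction. I(M+2)/I(M) = [C(2,1)·p^1·(1−p)] / p^2 = 2·(1−p)/p = 55.5/100.0 = 0.5550
(1−p)/p = 0.5550/2 = 0.2775  ⇒  p = 1/(1 + 0.2775) = 0.7828
Lt-30: 78.28%, Lt-32: 21.72%.

21.72%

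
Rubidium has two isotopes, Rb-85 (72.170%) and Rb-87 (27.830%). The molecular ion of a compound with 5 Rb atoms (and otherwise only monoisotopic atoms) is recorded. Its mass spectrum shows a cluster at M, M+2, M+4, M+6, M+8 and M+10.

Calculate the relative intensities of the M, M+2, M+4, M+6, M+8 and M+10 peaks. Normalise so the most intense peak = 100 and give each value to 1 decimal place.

The 5 Rb atoms are independent, so intensities follow the terms of (0.72170 + 0.27830)^5.
P(M) = 0.72170^5 = 0.195787
P(M+2) = 5 × 0.72170^4 × 0.27830^1 = 0.377494
P(M+4) = 10 × 0.72170^3 × 0.27830^2 = 0.291136
P(M+6) = 10 × 0.72170^2 × 0.27830^3 = 0.112267
P(M+8) = 5 × 0.72170^1 × 0.27830^4 = 0.021646
P(M+10) = 0.27830^5 = 0.001669
The M+2 peak is largest (0.377494); scaling to 100 gives 51.9 : 100.0 : 77.1 : 29.7 : 5.7 : 0.4.

51.9 : 100.0 : 77.1 : 29.7 : 5.7 : 0.4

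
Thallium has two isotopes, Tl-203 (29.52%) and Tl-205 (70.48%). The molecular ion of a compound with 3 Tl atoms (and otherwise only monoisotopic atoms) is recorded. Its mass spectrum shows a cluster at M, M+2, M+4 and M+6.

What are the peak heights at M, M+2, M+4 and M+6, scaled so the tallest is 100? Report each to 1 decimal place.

Each Tl atom is independently Tl-203 (p = 0.2952) or Tl-205 (q = 0.7048); the cluster is the binomial expansion (p + q)^3.
P(M) = 0.2952^3 = 0.025725
P(M+2) = 3 × 0.2952^2 × 0.7048^1 = 0.184255
P(M+4) = 3 × 0.2952^1 × 0.7048^2 = 0.439916
P(M+6) = 0.7048^3 = 0.350104
The M+4 peak is largest (0.439916); scaling to 100 gives 5.8 : 41.9 : 100.0 : 79.6.

5.8 : 41.9 : 100.0 : 79.6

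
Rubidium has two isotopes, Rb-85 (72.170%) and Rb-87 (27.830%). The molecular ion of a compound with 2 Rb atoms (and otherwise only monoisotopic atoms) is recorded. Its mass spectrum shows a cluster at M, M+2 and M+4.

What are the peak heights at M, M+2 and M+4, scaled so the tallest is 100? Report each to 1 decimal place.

The 2 Rb atoms are independent, so intensities follow the terms of (0.72170 + 0.27830)^2.
P(M) = 0.72170^2 = 0.520851
P(M+2) = 2 × 0.72170^1 × 0.27830^1 = 0.401698
P(M+4) = 0.27830^2 = 0.077451
The M peak is largest (0.520851); scaling to 100 gives 100.0 : 77.1 : 14.9.

100.0 : 77.1 : 14.9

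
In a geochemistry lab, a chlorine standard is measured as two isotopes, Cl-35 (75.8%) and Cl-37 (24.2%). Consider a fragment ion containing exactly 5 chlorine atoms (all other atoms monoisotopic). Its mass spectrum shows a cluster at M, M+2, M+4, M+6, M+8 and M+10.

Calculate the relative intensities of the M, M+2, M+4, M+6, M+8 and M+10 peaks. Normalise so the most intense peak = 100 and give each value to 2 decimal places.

62.64 : 100.00 : 63.85 : 20.39 : 3.25 : 0.21

Expanding (0.758 + 0.242)^5:
P(M) = 0.758^5 = 0.250234
P(M+2) = 5 × 0.758^4 × 0.242^1 = 0.399450
P(M+4) = 10 × 0.758^3 × 0.242^2 = 0.255058
P(M+6) = 10 × 0.758^2 × 0.242^3 = 0.081430
P(M+8) = 5 × 0.758^1 × 0.242^4 = 0.012999
P(M+10) = 0.242^5 = 0.000830
The M+2 peak is largest (0.399450); scaling to 100 gives 62.64 : 100.00 : 63.85 : 20.39 : 3.25 : 0.21.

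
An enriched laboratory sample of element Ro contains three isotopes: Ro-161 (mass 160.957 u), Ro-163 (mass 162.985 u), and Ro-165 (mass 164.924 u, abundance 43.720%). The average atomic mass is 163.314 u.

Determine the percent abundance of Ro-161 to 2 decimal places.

25.58%

Let x and y be the fractions of Ro-161 and Ro-163. Then x + y = 1 − 0.43720 = 0.56280 and 160.957x + 162.985y = 163.314 − 0.43720×164.924 = 91.2092272.
Substituting: 160.957x + 162.985(0.56280 − x) = 91.2092272
(160.957 − 162.985)x = -0.5187308  ⇒  x = 0.25578, y = 0.30702
Ro-161: 25.58%, Ro-163: 30.70%.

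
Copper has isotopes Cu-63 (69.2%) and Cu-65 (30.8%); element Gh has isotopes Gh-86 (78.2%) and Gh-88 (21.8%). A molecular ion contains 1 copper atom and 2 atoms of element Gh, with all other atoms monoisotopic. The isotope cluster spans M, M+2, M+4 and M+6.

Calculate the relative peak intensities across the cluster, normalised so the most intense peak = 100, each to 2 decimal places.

Copper pattern (n=1): 0.6920 : 0.3080
Element Gh pattern (n=2): 0.611524 : 0.340952 : 0.047524
Convolve the two distributions (both contribute in 2-u steps):
  M: 0.6920×0.611524 = 0.423175
  M+2: 0.6920×0.340952 + 0.3080×0.611524 = 0.424288
  M+4: 0.6920×0.047524 + 0.3080×0.340952 = 0.137900
  M+6: 0.3080×0.047524 = 0.014637
Scale to base peak (0.424288) = 100: 99.74 : 100.00 : 32.50 : 3.45

99.74 : 100.00 : 32.50 : 3.45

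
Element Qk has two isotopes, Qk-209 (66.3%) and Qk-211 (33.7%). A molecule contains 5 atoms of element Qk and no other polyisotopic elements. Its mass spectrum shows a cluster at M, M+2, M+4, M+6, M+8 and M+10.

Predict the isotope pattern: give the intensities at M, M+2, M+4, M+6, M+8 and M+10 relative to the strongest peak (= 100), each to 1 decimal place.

38.7 : 98.4 : 100.0 : 50.8 : 12.9 : 1.3

The 5 Qk atoms are independent, so intensities follow the terms of (0.663 + 0.337)^5.
P(M) = 0.663^5 = 0.128105
P(M+2) = 5 × 0.663^4 × 0.337^1 = 0.325577
P(M+4) = 10 × 0.663^3 × 0.337^2 = 0.330979
P(M+6) = 10 × 0.663^2 × 0.337^3 = 0.168235
P(M+8) = 5 × 0.663^1 × 0.337^4 = 0.042757
P(M+10) = 0.337^5 = 0.004347
The M+4 peak is largest (0.330979); scaling to 100 gives 38.7 : 98.4 : 100.0 : 50.8 : 12.9 : 1.3.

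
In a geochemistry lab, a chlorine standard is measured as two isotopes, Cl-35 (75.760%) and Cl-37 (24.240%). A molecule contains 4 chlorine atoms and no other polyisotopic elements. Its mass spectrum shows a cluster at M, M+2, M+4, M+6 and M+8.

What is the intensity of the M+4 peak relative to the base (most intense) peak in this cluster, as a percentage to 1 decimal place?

48.0%

(0.75760 + 0.24240)^4 gives M 0.3294, M+2 0.4216, M+4 0.2023, M+6 0.0432, M+8 0.0035; the largest is M+2.
P(M+2) = C(4,1) × 0.75760^3 × 0.24240^1 = 4 × 0.4348304 × 0.2424 = 0.421612 (base)
P(M+4) = C(4,2) × 0.75760^2 × 0.24240^2 = 6 × 0.57395776 × 0.05875776 = 0.202347
Relative intensity = 0.202347 / 0.421612 × 100 = 48.0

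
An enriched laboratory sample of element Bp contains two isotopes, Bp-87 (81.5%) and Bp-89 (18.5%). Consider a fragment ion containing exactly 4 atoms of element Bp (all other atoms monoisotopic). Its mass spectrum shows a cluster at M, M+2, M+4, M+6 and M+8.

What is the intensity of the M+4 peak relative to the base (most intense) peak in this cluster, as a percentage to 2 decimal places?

30.92%

(0.815 + 0.185)^4 gives M 0.4412, M+2 0.4006, M+4 0.1364, M+6 0.0206, M+8 0.0012; the largest is M.
P(M) = C(4,0) × 0.815^4 × 0.185^0 = 1 × 0.44119485 × 1.0000 = 0.441195 (base)
P(M+4) = C(4,2) × 0.815^2 × 0.185^2 = 6 × 0.664225 × 0.034225 = 0.136399
Relative intensity = 0.136399 / 0.441195 × 100 = 30.92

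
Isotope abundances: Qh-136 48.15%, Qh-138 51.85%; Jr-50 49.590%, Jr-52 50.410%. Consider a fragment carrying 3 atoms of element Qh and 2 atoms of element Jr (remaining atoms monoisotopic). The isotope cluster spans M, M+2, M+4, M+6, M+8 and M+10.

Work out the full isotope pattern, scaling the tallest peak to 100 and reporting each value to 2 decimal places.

Element Qh pattern (n=3): 0.11163204 : 0.36063062 : 0.38834263 : 0.13939471
Element Jr pattern (n=2): 0.24591681 : 0.49996638 : 0.25411681
Convolve the two distributions (both contribute in 2-u steps):
  M: 0.11163204×0.24591681 = 0.027452
  M+2: 0.11163204×0.49996638 + 0.36063062×0.24591681 = 0.144497
  M+4: 0.11163204×0.25411681 + 0.36063062×0.49996638 + 0.38834263×0.24591681 = 0.304171
  M+6: 0.36063062×0.25411681 + 0.38834263×0.49996638 + 0.13939471×0.24591681 = 0.320080
  M+8: 0.38834263×0.25411681 + 0.13939471×0.49996638 = 0.168377
  M+10: 0.13939471×0.25411681 = 0.035423
Scale to base peak (0.320080) = 100: 8.58 : 45.14 : 95.03 : 100.00 : 52.60 : 11.07

8.58 : 45.14 : 95.03 : 100.00 : 52.60 : 11.07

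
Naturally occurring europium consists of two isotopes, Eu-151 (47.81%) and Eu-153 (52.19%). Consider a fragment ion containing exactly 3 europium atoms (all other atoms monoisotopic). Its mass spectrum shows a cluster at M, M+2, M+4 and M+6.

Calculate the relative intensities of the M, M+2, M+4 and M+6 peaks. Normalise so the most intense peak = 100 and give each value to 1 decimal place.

The 3 Eu atoms are independent, so intensities follow the terms of (0.4781 + 0.5219)^3.
P(M) = 0.4781^3 = 0.109284
P(M+2) = 3 × 0.4781^2 × 0.5219^1 = 0.357887
P(M+4) = 3 × 0.4781^1 × 0.5219^2 = 0.390674
P(M+6) = 0.5219^3 = 0.142155
The M+4 peak is largest (0.390674); scaling to 100 gives 28.0 : 91.6 : 100.0 : 36.4.

28.0 : 91.6 : 100.0 : 36.4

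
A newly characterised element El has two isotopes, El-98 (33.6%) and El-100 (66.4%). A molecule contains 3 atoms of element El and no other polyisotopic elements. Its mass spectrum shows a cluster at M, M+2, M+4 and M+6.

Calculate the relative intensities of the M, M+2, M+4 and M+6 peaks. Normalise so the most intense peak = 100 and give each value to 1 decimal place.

Expanding (0.336 + 0.664)^3:
P(M) = 0.336^3 = 0.037933
P(M+2) = 3 × 0.336^2 × 0.664^1 = 0.224889
P(M+4) = 3 × 0.336^1 × 0.664^2 = 0.444423
P(M+6) = 0.664^3 = 0.292755
The M+4 peak is largest (0.444423); scaling to 100 gives 8.5 : 50.6 : 100.0 : 65.9.

8.5 : 50.6 : 100.0 : 65.9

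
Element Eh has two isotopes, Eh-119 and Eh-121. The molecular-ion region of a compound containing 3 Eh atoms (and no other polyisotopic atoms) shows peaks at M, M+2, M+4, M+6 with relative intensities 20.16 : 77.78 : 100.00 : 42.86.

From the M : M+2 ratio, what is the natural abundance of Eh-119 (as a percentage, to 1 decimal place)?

43.7%

Write p for the Eh-119 fraction. I(M+2)/I(M) = [C(3,1)·p^2·(1−p)] / p^3 = 3·(1−p)/p = 77.78/20.16 = 3.8581
(1−p)/p = 3.8581/3 = 1.2860  ⇒  p = 1/(1 + 1.2860) = 0.4374
Eh-119: 43.7%, Eh-121: 56.3%.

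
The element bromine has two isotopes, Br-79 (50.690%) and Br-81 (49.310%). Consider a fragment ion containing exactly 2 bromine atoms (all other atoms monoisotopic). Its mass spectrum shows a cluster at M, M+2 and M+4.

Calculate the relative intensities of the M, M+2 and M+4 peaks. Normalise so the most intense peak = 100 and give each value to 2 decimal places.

The 2 Br atoms are independent, so intensities follow the terms of (0.50690 + 0.49310)^2.
P(M) = 0.50690^2 = 0.256948
P(M+2) = 2 × 0.50690^1 × 0.49310^1 = 0.499905
P(M+4) = 0.49310^2 = 0.243148
The M+2 peak is largest (0.499905); scaling to 100 gives 51.40 : 100.00 : 48.64.

51.40 : 100.00 : 48.64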